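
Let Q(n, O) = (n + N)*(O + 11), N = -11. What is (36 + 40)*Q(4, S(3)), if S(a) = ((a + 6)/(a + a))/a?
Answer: -6118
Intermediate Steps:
S(a) = (6 + a)/(2*a²) (S(a) = ((6 + a)/((2*a)))/a = ((6 + a)*(1/(2*a)))/a = ((6 + a)/(2*a))/a = (6 + a)/(2*a²))
Q(n, O) = (-11 + n)*(11 + O) (Q(n, O) = (n - 11)*(O + 11) = (-11 + n)*(11 + O))
(36 + 40)*Q(4, S(3)) = (36 + 40)*(-121 - 11*(6 + 3)/(2*3²) + 11*4 + ((½)*(6 + 3)/3²)*4) = 76*(-121 - 11*9/(2*9) + 44 + ((½)*(⅑)*9)*4) = 76*(-121 - 11*½ + 44 + (½)*4) = 76*(-121 - 11/2 + 44 + 2) = 76*(-161/2) = -6118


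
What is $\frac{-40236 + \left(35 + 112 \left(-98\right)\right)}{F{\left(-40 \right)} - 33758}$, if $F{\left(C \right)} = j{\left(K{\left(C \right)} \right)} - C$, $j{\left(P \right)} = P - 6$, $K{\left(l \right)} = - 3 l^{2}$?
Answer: $\frac{51177}{38524} \approx 1.3284$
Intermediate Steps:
$j{\left(P \right)} = -6 + P$
$F{\left(C \right)} = -6 - C - 3 C^{2}$ ($F{\left(C \right)} = \left(-6 - 3 C^{2}\right) - C = -6 - C - 3 C^{2}$)
$\frac{-40236 + \left(35 + 112 \left(-98\right)\right)}{F{\left(-40 \right)} - 33758} = \frac{-40236 + \left(35 + 112 \left(-98\right)\right)}{\left(-6 - -40 - 3 \left(-40\right)^{2}\right) - 33758} = \frac{-40236 + \left(35 - 10976\right)}{\left(-6 + 40 - 4800\right) - 33758} = \frac{-40236 - 10941}{\left(-6 + 40 - 4800\right) - 33758} = - \frac{51177}{-4766 - 33758} = - \frac{51177}{-38524} = \left(-51177\right) \left(- \frac{1}{38524}\right) = \frac{51177}{38524}$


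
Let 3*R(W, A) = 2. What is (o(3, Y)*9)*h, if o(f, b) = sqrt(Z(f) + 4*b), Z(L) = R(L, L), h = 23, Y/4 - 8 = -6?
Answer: 483*sqrt(6) ≈ 1183.1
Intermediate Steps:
Y = 8 (Y = 32 + 4*(-6) = 32 - 24 = 8)
R(W, A) = 2/3 (R(W, A) = (1/3)*2 = 2/3)
Z(L) = 2/3
o(f, b) = sqrt(2/3 + 4*b)
(o(3, Y)*9)*h = ((sqrt(6 + 36*8)/3)*9)*23 = ((sqrt(6 + 288)/3)*9)*23 = ((sqrt(294)/3)*9)*23 = (((7*sqrt(6))/3)*9)*23 = ((7*sqrt(6)/3)*9)*23 = (21*sqrt(6))*23 = 483*sqrt(6)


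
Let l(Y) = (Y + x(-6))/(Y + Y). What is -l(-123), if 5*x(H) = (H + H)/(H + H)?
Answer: -307/615 ≈ -0.49919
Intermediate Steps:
x(H) = ⅕ (x(H) = ((H + H)/(H + H))/5 = ((2*H)/((2*H)))/5 = ((2*H)*(1/(2*H)))/5 = (⅕)*1 = ⅕)
l(Y) = (⅕ + Y)/(2*Y) (l(Y) = (Y + ⅕)/(Y + Y) = (⅕ + Y)/((2*Y)) = (⅕ + Y)*(1/(2*Y)) = (⅕ + Y)/(2*Y))
-l(-123) = -(1 + 5*(-123))/(10*(-123)) = -(-1)*(1 - 615)/(10*123) = -(-1)*(-614)/(10*123) = -1*307/615 = -307/615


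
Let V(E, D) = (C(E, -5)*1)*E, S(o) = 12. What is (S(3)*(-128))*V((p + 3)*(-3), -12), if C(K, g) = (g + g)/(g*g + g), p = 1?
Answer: -9216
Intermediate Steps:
C(K, g) = 2*g/(g + g²) (C(K, g) = (2*g)/(g² + g) = (2*g)/(g + g²) = 2*g/(g + g²))
V(E, D) = -E/2 (V(E, D) = ((2/(1 - 5))*1)*E = ((2/(-4))*1)*E = ((2*(-¼))*1)*E = (-½*1)*E = -E/2)
(S(3)*(-128))*V((p + 3)*(-3), -12) = (12*(-128))*(-(1 + 3)*(-3)/2) = -(-768)*4*(-3) = -(-768)*(-12) = -1536*6 = -9216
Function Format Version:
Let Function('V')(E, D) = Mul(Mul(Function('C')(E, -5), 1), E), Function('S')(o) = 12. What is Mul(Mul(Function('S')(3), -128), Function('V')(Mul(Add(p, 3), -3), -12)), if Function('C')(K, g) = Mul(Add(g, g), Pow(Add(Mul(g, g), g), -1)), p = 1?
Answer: -9216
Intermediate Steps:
Function('C')(K, g) = Mul(2, g, Pow(Add(g, Pow(g, 2)), -1)) (Function('C')(K, g) = Mul(Mul(2, g), Pow(Add(Pow(g, 2), g), -1)) = Mul(Mul(2, g), Pow(Add(g, Pow(g, 2)), -1)) = Mul(2, g, Pow(Add(g, Pow(g, 2)), -1)))
Function('V')(E, D) = Mul(Rational(-1, 2), E) (Function('V')(E, D) = Mul(Mul(Mul(2, Pow(Add(1, -5), -1)), 1), E) = Mul(Mul(Mul(2, Pow(-4, -1)), 1), E) = Mul(Mul(Mul(2, Rational(-1, 4)), 1), E) = Mul(Mul(Rational(-1, 2), 1), E) = Mul(Rational(-1, 2), E))
Mul(Mul(Function('S')(3), -128), Function('V')(Mul(Add(p, 3), -3), -12)) = Mul(Mul(12, -128), Mul(Rational(-1, 2), Mul(Add(1, 3), -3))) = Mul(-1536, Mul(Rational(-1, 2), Mul(4, -3))) = Mul(-1536, Mul(Rational(-1, 2), -12)) = Mul(-1536, 6) = -9216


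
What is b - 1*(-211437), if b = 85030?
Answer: 296467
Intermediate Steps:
b - 1*(-211437) = 85030 - 1*(-211437) = 85030 + 211437 = 296467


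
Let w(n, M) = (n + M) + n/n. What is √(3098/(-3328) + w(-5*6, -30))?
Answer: 5*I*√103714/208 ≈ 7.7415*I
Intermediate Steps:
w(n, M) = 1 + M + n (w(n, M) = (M + n) + 1 = 1 + M + n)
√(3098/(-3328) + w(-5*6, -30)) = √(3098/(-3328) + (1 - 30 - 5*6)) = √(3098*(-1/3328) + (1 - 30 - 30)) = √(-1549/1664 - 59) = √(-99725/1664) = 5*I*√103714/208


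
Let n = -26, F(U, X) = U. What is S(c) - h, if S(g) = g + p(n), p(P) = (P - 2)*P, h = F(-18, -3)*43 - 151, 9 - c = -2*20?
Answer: 1702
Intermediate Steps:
c = 49 (c = 9 - (-2)*20 = 9 - 1*(-40) = 9 + 40 = 49)
h = -925 (h = -18*43 - 151 = -774 - 151 = -925)
p(P) = P*(-2 + P) (p(P) = (-2 + P)*P = P*(-2 + P))
S(g) = 728 + g (S(g) = g - 26*(-2 - 26) = g - 26*(-28) = g + 728 = 728 + g)
S(c) - h = (728 + 49) - 1*(-925) = 777 + 925 = 1702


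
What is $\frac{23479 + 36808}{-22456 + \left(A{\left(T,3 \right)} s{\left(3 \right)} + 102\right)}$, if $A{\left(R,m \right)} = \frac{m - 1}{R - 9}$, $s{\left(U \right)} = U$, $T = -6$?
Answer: $- \frac{301435}{111772} \approx -2.6969$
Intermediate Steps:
$A{\left(R,m \right)} = \frac{-1 + m}{-9 + R}$
$\frac{23479 + 36808}{-22456 + \left(A{\left(T,3 \right)} s{\left(3 \right)} + 102\right)} = \frac{23479 + 36808}{-22456 + \left(\frac{-1 + 3}{-9 - 6} \cdot 3 + 102\right)} = \frac{60287}{-22456 + \left(\frac{1}{-15} \cdot 2 \cdot 3 + 102\right)} = \frac{60287}{-22456 + \left(\left(- \frac{1}{15}\right) 2 \cdot 3 + 102\right)} = \frac{60287}{-22456 + \left(\left(- \frac{2}{15}\right) 3 + 102\right)} = \frac{60287}{-22456 + \left(- \frac{2}{5} + 102\right)} = \frac{60287}{-22456 + \frac{508}{5}} = \frac{60287}{- \frac{111772}{5}} = 60287 \left(- \frac{5}{111772}\right) = - \frac{301435}{111772}$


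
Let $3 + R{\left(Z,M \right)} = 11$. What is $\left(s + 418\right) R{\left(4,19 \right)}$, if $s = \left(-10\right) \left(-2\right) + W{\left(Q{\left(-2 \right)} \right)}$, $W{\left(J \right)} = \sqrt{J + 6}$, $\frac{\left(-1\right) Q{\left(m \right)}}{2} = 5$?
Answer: $3504 + 16 i \approx 3504.0 + 16.0 i$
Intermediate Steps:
$Q{\left(m \right)} = -10$ ($Q{\left(m \right)} = \left(-2\right) 5 = -10$)
$R{\left(Z,M \right)} = 8$ ($R{\left(Z,M \right)} = -3 + 11 = 8$)
$W{\left(J \right)} = \sqrt{6 + J}$
$s = 20 + 2 i$ ($s = \left(-10\right) \left(-2\right) + \sqrt{6 - 10} = 20 + \sqrt{-4} = 20 + 2 i \approx 20.0 + 2.0 i$)
$\left(s + 418\right) R{\left(4,19 \right)} = \left(\left(20 + 2 i\right) + 418\right) 8 = \left(438 + 2 i\right) 8 = 3504 + 16 i$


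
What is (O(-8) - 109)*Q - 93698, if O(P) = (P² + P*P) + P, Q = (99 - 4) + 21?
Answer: -92422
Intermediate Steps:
Q = 116 (Q = 95 + 21 = 116)
O(P) = P + 2*P² (O(P) = (P² + P²) + P = 2*P² + P = P + 2*P²)
(O(-8) - 109)*Q - 93698 = (-8*(1 + 2*(-8)) - 109)*116 - 93698 = (-8*(1 - 16) - 109)*116 - 93698 = (-8*(-15) - 109)*116 - 93698 = (120 - 109)*116 - 93698 = 11*116 - 93698 = 1276 - 93698 = -92422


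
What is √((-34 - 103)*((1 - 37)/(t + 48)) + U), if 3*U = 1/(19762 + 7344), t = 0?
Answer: √679446490809/81318 ≈ 10.137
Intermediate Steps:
U = 1/81318 (U = 1/(3*(19762 + 7344)) = (⅓)/27106 = (⅓)*(1/27106) = 1/81318 ≈ 1.2297e-5)
√((-34 - 103)*((1 - 37)/(t + 48)) + U) = √((-34 - 103)*((1 - 37)/(0 + 48)) + 1/81318) = √(-(-4932)/48 + 1/81318) = √(-137*(-¾) + 1/81318) = √(411/4 + 1/81318) = √(16710851/162636) = √679446490809/81318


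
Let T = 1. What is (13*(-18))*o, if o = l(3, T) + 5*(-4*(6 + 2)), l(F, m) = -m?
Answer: 37674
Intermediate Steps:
o = -161 (o = -1*1 + 5*(-4*(6 + 2)) = -1 + 5*(-4*8) = -1 + 5*(-32) = -1 - 160 = -161)
(13*(-18))*o = (13*(-18))*(-161) = -234*(-161) = 37674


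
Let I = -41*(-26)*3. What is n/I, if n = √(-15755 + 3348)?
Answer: I*√12407/3198 ≈ 0.03483*I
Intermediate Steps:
I = 3198 (I = -(-1066)*3 = -1*(-3198) = 3198)
n = I*√12407 (n = √(-12407) = I*√12407 ≈ 111.39*I)
n/I = (I*√12407)/3198 = (I*√12407)*(1/3198) = I*√12407/3198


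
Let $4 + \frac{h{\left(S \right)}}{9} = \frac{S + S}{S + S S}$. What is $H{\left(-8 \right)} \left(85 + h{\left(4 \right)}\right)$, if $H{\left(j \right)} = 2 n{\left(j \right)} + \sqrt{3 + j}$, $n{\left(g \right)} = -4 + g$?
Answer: $- \frac{6312}{5} + \frac{263 i \sqrt{5}}{5} \approx -1262.4 + 117.62 i$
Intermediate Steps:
$h{\left(S \right)} = -36 + \frac{18 S}{S + S^{2}}$ ($h{\left(S \right)} = -36 + 9 \frac{S + S}{S + S S} = -36 + 9 \frac{2 S}{S + S^{2}} = -36 + \frac{18 S}{S + S^{2}}$)
$H{\left(j \right)} = -8 + \sqrt{3 + j} + 2 j$ ($H{\left(j \right)} = 2 \left(-4 + j\right) + \sqrt{3 + j} = \left(-8 + 2 j\right) + \sqrt{3 + j} = -8 + \sqrt{3 + j} + 2 j$)
$H{\left(-8 \right)} \left(85 + h{\left(4 \right)}\right) = \left(-8 + \sqrt{3 - 8} + 2 \left(-8\right)\right) \left(85 + \frac{18 \left(-1 - 8\right)}{1 + 4}\right) = \left(-8 + \sqrt{-5} - 16\right) \left(85 + \frac{18 \left(-1 - 8\right)}{5}\right) = \left(-8 + i \sqrt{5} - 16\right) \left(85 + 18 \cdot \frac{1}{5} \left(-9\right)\right) = \left(-24 + i \sqrt{5}\right) \left(85 - \frac{162}{5}\right) = \left(-24 + i \sqrt{5}\right) \frac{263}{5} = - \frac{6312}{5} + \frac{263 i \sqrt{5}}{5}$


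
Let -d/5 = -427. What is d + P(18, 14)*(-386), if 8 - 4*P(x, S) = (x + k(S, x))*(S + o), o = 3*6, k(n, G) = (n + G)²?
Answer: 3219059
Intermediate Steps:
k(n, G) = (G + n)²
o = 18
d = 2135 (d = -5*(-427) = 2135)
P(x, S) = 2 - (18 + S)*(x + (S + x)²)/4 (P(x, S) = 2 - (x + (x + S)²)*(S + 18)/4 = 2 - (x + (S + x)²)*(18 + S)/4 = 2 - (18 + S)*(x + (S + x)²)/4)
d + P(18, 14)*(-386) = 2135 + (2 - 9/2*18 - 9*(14 + 18)²/2 - ¼*14*18 - ¼*14*(14 + 18)²)*(-386) = 2135 + (2 - 81 - 9/2*32² - 63 - ¼*14*32²)*(-386) = 2135 + (2 - 81 - 9/2*1024 - 63 - ¼*14*1024)*(-386) = 2135 + (2 - 81 - 4608 - 63 - 3584)*(-386) = 2135 - 8334*(-386) = 2135 + 3216924 = 3219059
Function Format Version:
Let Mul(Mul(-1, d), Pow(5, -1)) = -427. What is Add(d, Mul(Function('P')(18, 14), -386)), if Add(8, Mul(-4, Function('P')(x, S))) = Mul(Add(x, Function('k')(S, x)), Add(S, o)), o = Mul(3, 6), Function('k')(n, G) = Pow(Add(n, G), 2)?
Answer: 3219059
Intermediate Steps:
Function('k')(n, G) = Pow(Add(G, n), 2)
o = 18
d = 2135 (d = Mul(-5, -427) = 2135)
Function('P')(x, S) = Add(2, Mul(Rational(-1, 4), Add(18, S), Add(x, Pow(Add(S, x), 2)))) (Function('P')(x, S) = Add(2, Mul(Rational(-1, 4), Mul(Add(x, Pow(Add(x, S), 2)), Add(S, 18)))) = Add(2, Mul(Rational(-1, 4), Mul(Add(x, Pow(Add(S, x), 2)), Add(18, S)))) = Add(2, Mul(Rational(-1, 4), Mul(Add(18, S), Add(x, Pow(Add(S, x), 2))))) = Add(2, Mul(Rational(-1, 4), Add(18, S), Add(x, Pow(Add(S, x), 2)))))
Add(d, Mul(Function('P')(18, 14), -386)) = Add(2135, Mul(Add(2, Mul(Rational(-9, 2), 18), Mul(Rational(-9, 2), Pow(Add(14, 18), 2)), Mul(Rational(-1, 4), 14, 18), Mul(Rational(-1, 4), 14, Pow(Add(14, 18), 2))), -386)) = Add(2135, Mul(Add(2, -81, Mul(Rational(-9, 2), Pow(32, 2)), -63, Mul(Rational(-1, 4), 14, Pow(32, 2))), -386)) = Add(2135, Mul(Add(2, -81, Mul(Rational(-9, 2), 1024), -63, Mul(Rational(-1, 4), 14, 1024)), -386)) = Add(2135, Mul(Add(2, -81, -4608, -63, -3584), -386)) = Add(2135, Mul(-8334, -386)) = Add(2135, 3216924) = 3219059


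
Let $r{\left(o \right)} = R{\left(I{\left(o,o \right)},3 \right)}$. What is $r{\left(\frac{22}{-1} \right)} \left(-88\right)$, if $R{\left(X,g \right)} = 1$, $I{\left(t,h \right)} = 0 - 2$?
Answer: $-88$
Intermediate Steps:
$I{\left(t,h \right)} = -2$
$r{\left(o \right)} = 1$
$r{\left(\frac{22}{-1} \right)} \left(-88\right) = 1 \left(-88\right) = -88$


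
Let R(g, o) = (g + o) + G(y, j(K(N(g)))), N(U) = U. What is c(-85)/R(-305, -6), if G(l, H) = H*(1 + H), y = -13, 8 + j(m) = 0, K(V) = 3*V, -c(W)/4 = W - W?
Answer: 0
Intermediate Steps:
c(W) = 0 (c(W) = -4*(W - W) = -4*0 = 0)
j(m) = -8 (j(m) = -8 + 0 = -8)
R(g, o) = 56 + g + o (R(g, o) = (g + o) - 8*(1 - 8) = (g + o) - 8*(-7) = (g + o) + 56 = 56 + g + o)
c(-85)/R(-305, -6) = 0/(56 - 305 - 6) = 0/(-255) = 0*(-1/255) = 0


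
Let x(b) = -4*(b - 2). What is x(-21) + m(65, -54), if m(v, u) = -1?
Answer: 91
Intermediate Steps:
x(b) = 8 - 4*b (x(b) = -4*(-2 + b) = 8 - 4*b)
x(-21) + m(65, -54) = (8 - 4*(-21)) - 1 = (8 + 84) - 1 = 92 - 1 = 91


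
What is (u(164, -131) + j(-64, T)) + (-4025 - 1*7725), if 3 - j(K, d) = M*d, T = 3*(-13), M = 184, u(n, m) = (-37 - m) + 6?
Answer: -4471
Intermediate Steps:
u(n, m) = -31 - m
T = -39
j(K, d) = 3 - 184*d
(u(164, -131) + j(-64, T)) + (-4025 - 1*7725) = ((-31 - 1*(-131)) + (3 - 184*(-39))) + (-4025 - 1*7725) = ((-31 + 131) + (3 + 7176)) + (-4025 - 7725) = (100 + 7179) - 11750 = 7279 - 11750 = -4471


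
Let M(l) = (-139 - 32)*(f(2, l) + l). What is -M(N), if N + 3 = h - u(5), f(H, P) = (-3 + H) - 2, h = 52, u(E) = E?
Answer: 7011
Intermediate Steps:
f(H, P) = -5 + H
N = 44 (N = -3 + (52 - 1*5) = -3 + (52 - 5) = -3 + 47 = 44)
M(l) = 513 - 171*l (M(l) = (-139 - 32)*((-5 + 2) + l) = -171*(-3 + l) = 513 - 171*l)
-M(N) = -(513 - 171*44) = -(513 - 7524) = -1*(-7011) = 7011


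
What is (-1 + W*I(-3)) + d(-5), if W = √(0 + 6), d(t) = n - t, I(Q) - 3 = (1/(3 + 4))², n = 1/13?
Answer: 53/13 + 148*√6/49 ≈ 11.475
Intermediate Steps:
n = 1/13 ≈ 0.076923
I(Q) = 148/49 (I(Q) = 3 + (1/(3 + 4))² = 3 + (1/7)² = 3 + (⅐)² = 3 + 1/49 = 148/49)
d(t) = 1/13 - t
W = √6 ≈ 2.4495
(-1 + W*I(-3)) + d(-5) = (-1 + √6*(148/49)) + (1/13 - 1*(-5)) = (-1 + 148*√6/49) + (1/13 + 5) = (-1 + 148*√6/49) + 66/13 = 53/13 + 148*√6/49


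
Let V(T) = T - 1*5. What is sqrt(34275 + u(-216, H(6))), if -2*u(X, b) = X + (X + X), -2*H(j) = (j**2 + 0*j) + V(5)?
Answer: sqrt(34599) ≈ 186.01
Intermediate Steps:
V(T) = -5 + T (V(T) = T - 5 = -5 + T)
H(j) = -j**2/2 (H(j) = -((j**2 + 0*j) + (-5 + 5))/2 = -((j**2 + 0) + 0)/2 = -(j**2 + 0)/2 = -j**2/2)
u(X, b) = -3*X/2 (u(X, b) = -(X + (X + X))/2 = -(X + 2*X)/2 = -3*X/2)
sqrt(34275 + u(-216, H(6))) = sqrt(34275 - 3/2*(-216)) = sqrt(34275 + 324) = sqrt(34599)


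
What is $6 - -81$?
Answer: $87$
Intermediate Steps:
$6 - -81 = 6 + 81 = 87$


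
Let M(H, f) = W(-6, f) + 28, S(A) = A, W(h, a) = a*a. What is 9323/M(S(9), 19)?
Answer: 9323/389 ≈ 23.967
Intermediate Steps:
W(h, a) = a²
M(H, f) = 28 + f² (M(H, f) = f² + 28 = 28 + f²)
9323/M(S(9), 19) = 9323/(28 + 19²) = 9323/(28 + 361) = 9323/389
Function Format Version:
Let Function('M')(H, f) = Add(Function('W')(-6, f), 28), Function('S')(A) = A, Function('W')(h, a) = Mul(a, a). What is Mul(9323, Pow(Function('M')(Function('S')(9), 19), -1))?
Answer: Rational(9323, 389) ≈ 23.967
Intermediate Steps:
Function('W')(h, a) = Pow(a, 2)
Function('M')(H, f) = Add(28, Pow(f, 2)) (Function('M')(H, f) = Add(Pow(f, 2), 28) = Add(28, Pow(f, 2)))
Mul(9323, Pow(Function('M')(Function('S')(9), 19), -1)) = Mul(9323, Pow(Add(28, Pow(19, 2)), -1)) = Mul(9323, Pow(Add(28, 361), -1)) = Mul(9323, Pow(389, -1)) = Mul(9323, Rational(1, 389)) = Rational(9323, 389)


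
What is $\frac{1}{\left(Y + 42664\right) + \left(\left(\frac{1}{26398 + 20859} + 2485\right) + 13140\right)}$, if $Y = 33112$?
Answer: $\frac{47257}{4319337058} \approx 1.0941 \cdot 10^{-5}$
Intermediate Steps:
$\frac{1}{\left(Y + 42664\right) + \left(\left(\frac{1}{26398 + 20859} + 2485\right) + 13140\right)} = \frac{1}{\left(33112 + 42664\right) + \left(\left(\frac{1}{26398 + 20859} + 2485\right) + 13140\right)} = \frac{1}{75776 + \left(\left(\frac{1}{47257} + 2485\right) + 13140\right)} = \frac{1}{75776 + \left(\frac{117433646}{47257} + 13140\right)} = \frac{1}{75776 + \frac{738390626}{47257}} = \frac{1}{\frac{4319337058}{47257}} = \frac{47257}{4319337058}$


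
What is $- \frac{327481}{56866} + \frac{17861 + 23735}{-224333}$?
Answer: $- \frac{75830193309}{12756920378} \approx -5.9442$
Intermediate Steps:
$- \frac{327481}{56866} + \frac{17861 + 23735}{-224333} = \left(-327481\right) \frac{1}{56866} + 41596 \left(- \frac{1}{224333}\right) = - \frac{327481}{56866} - \frac{41596}{224333} = - \frac{75830193309}{12756920378}$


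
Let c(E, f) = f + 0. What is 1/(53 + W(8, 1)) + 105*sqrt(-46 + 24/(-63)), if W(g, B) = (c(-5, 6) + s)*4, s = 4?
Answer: 1/93 + 5*I*sqrt(20454) ≈ 0.010753 + 715.09*I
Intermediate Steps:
c(E, f) = f
W(g, B) = 40 (W(g, B) = (6 + 4)*4 = 10*4 = 40)
1/(53 + W(8, 1)) + 105*sqrt(-46 + 24/(-63)) = 1/(53 + 40) + 105*sqrt(-46 + 24/(-63)) = 1/93 + 105*sqrt(-46 + 24*(-1/63)) = 1/93 + 105*sqrt(-46 - 8/21) = 1/93 + 105*sqrt(-974/21) = 1/93 + 105*(I*sqrt(20454)/21) = 1/93 + 5*I*sqrt(20454)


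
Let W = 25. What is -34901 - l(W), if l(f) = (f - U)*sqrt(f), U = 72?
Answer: -34666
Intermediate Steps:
l(f) = sqrt(f)*(-72 + f) (l(f) = (f - 1*72)*sqrt(f) = (f - 72)*sqrt(f) = (-72 + f)*sqrt(f) = sqrt(f)*(-72 + f))
-34901 - l(W) = -34901 - sqrt(25)*(-72 + 25) = -34901 - 5*(-47) = -34901 - 1*(-235) = -34901 + 235 = -34666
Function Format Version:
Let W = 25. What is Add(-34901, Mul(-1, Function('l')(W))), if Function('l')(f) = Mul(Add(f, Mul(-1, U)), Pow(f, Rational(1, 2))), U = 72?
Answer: -34666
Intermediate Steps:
Function('l')(f) = Mul(Pow(f, Rational(1, 2)), Add(-72, f)) (Function('l')(f) = Mul(Add(f, Mul(-1, 72)), Pow(f, Rational(1, 2))) = Mul(Add(f, -72), Pow(f, Rational(1, 2))) = Mul(Add(-72, f), Pow(f, Rational(1, 2))) = Mul(Pow(f, Rational(1, 2)), Add(-72, f)))
Add(-34901, Mul(-1, Function('l')(W))) = Add(-34901, Mul(-1, Mul(Pow(25, Rational(1, 2)), Add(-72, 25)))) = Add(-34901, Mul(-1, Mul(5, -47))) = Add(-34901, Mul(-1, -235)) = Add(-34901, 235) = -34666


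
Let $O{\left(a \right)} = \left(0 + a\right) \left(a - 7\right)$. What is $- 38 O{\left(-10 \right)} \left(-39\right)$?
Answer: $251940$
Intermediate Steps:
$O{\left(a \right)} = a \left(-7 + a\right)$
$- 38 O{\left(-10 \right)} \left(-39\right) = - 38 \left(- 10 \left(-7 - 10\right)\right) \left(-39\right) = - 38 \left(\left(-10\right) \left(-17\right)\right) \left(-39\right) = \left(-38\right) 170 \left(-39\right) = \left(-6460\right) \left(-39\right) = 251940$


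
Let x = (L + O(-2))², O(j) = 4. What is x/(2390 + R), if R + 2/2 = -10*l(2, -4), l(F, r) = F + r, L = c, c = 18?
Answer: 44/219 ≈ 0.20091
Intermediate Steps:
L = 18
R = 19 (R = -1 - 10*(2 - 4) = -1 - 10*(-2) = -1 + 20 = 19)
x = 484 (x = (18 + 4)² = 22² = 484)
x/(2390 + R) = 484/(2390 + 19) = 484/2409 = 484*(1/2409) = 44/219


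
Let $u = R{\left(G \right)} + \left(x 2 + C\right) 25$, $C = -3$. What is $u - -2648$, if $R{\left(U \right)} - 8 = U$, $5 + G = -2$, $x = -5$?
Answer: $2324$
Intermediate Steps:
$G = -7$ ($G = -5 - 2 = -7$)
$R{\left(U \right)} = 8 + U$
$u = -324$ ($u = \left(8 - 7\right) + \left(\left(-5\right) 2 - 3\right) 25 = 1 + \left(-10 - 3\right) 25 = 1 - 325 = -324$)
$u - -2648 = -324 - -2648 = -324 + 2648 = 2324$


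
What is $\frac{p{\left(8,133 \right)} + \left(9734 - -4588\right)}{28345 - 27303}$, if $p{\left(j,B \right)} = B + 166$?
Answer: $\frac{14621}{1042} \approx 14.032$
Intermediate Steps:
$p{\left(j,B \right)} = 166 + B$
$\frac{p{\left(8,133 \right)} + \left(9734 - -4588\right)}{28345 - 27303} = \frac{\left(166 + 133\right) + \left(9734 - -4588\right)}{28345 - 27303} = \frac{299 + \left(9734 + 4588\right)}{1042} = \left(299 + 14322\right) \frac{1}{1042} = 14621 \cdot \frac{1}{1042} = \frac{14621}{1042}$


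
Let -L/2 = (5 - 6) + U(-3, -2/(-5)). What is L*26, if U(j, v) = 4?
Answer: -156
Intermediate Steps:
L = -6 (L = -2*((5 - 6) + 4) = -2*(-1 + 4) = -2*3 = -6)
L*26 = -6*26 = -156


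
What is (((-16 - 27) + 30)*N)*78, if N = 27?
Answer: -27378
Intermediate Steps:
(((-16 - 27) + 30)*N)*78 = (((-16 - 27) + 30)*27)*78 = ((-43 + 30)*27)*78 = -13*27*78 = -351*78 = -27378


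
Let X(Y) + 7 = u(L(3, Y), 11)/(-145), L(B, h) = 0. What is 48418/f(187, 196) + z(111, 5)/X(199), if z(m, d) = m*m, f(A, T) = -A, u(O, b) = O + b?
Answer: -42640087/21318 ≈ -2000.2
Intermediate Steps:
z(m, d) = m**2
X(Y) = -1026/145 (X(Y) = -7 + (0 + 11)/(-145) = -7 + 11*(-1/145) = -7 - 11/145 = -1026/145)
48418/f(187, 196) + z(111, 5)/X(199) = 48418/((-1*187)) + 111**2/(-1026/145) = 48418/(-187) + 12321*(-145/1026) = 48418*(-1/187) - 198505/114 = -48418/187 - 198505/114 = -42640087/21318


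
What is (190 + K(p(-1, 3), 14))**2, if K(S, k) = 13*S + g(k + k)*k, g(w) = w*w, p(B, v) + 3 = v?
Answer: 124679556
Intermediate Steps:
p(B, v) = -3 + v
g(w) = w**2
K(S, k) = 4*k**3 + 13*S (K(S, k) = 13*S + (k + k)**2*k = 13*S + (2*k)**2*k = 13*S + (4*k**2)*k = 13*S + 4*k**3 = 4*k**3 + 13*S)
(190 + K(p(-1, 3), 14))**2 = (190 + (4*14**3 + 13*(-3 + 3)))**2 = (190 + (4*2744 + 13*0))**2 = (190 + (10976 + 0))**2 = (190 + 10976)**2 = 11166**2 = 124679556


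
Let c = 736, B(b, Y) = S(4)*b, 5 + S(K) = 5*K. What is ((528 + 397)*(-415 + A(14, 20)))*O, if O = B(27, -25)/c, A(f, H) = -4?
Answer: -156967875/736 ≈ -2.1327e+5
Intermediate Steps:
S(K) = -5 + 5*K
B(b, Y) = 15*b (B(b, Y) = (-5 + 5*4)*b = (-5 + 20)*b = 15*b)
O = 405/736 (O = (15*27)/736 = 405*(1/736) = 405/736 ≈ 0.55027)
((528 + 397)*(-415 + A(14, 20)))*O = ((528 + 397)*(-415 - 4))*(405/736) = (925*(-419))*(405/736) = -387575*405/736 = -156967875/736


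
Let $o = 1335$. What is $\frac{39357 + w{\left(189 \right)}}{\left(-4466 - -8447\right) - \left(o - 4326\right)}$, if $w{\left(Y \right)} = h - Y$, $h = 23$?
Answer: $\frac{39191}{6972} \approx 5.6212$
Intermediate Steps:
$w{\left(Y \right)} = 23 - Y$
$\frac{39357 + w{\left(189 \right)}}{\left(-4466 - -8447\right) - \left(o - 4326\right)} = \frac{39357 + \left(23 - 189\right)}{\left(-4466 - -8447\right) - \left(1335 - 4326\right)} = \frac{39357 + \left(23 - 189\right)}{\left(-4466 + 8447\right) - -2991} = \frac{39357 - 166}{3981 + 2991} = \frac{39191}{6972}$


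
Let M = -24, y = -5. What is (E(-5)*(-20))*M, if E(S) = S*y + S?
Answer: 9600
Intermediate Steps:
E(S) = -4*S (E(S) = S*(-5) + S = -5*S + S = -4*S)
(E(-5)*(-20))*M = (-4*(-5)*(-20))*(-24) = (20*(-20))*(-24) = -400*(-24) = 9600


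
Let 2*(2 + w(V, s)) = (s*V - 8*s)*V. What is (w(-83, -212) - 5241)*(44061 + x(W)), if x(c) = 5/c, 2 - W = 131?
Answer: -4580404326904/129 ≈ -3.5507e+10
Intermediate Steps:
W = -129 (W = 2 - 1*131 = 2 - 131 = -129)
w(V, s) = -2 + V*(-8*s + V*s)/2 (w(V, s) = -2 + ((s*V - 8*s)*V)/2 = -2 + ((V*s - 8*s)*V)/2 = -2 + ((-8*s + V*s)*V)/2 = -2 + (V*(-8*s + V*s))/2 = -2 + V*(-8*s + V*s)/2)
(w(-83, -212) - 5241)*(44061 + x(W)) = ((-2 + (1/2)*(-212)*(-83)**2 - 4*(-83)*(-212)) - 5241)*(44061 + 5/(-129)) = ((-2 + (1/2)*(-212)*6889 - 70384) - 5241)*(44061 + 5*(-1/129)) = ((-2 - 730234 - 70384) - 5241)*(44061 - 5/129) = (-800620 - 5241)*(5683864/129) = -805861*5683864/129 = -4580404326904/129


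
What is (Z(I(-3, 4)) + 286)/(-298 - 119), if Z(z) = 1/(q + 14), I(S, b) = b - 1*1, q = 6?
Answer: -1907/2780 ≈ -0.68597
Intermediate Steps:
I(S, b) = -1 + b (I(S, b) = b - 1 = -1 + b)
Z(z) = 1/20 (Z(z) = 1/(6 + 14) = 1/20)
(Z(I(-3, 4)) + 286)/(-298 - 119) = (1/20 + 286)/(-298 - 119) = (5721/20)/(-417) = (5721/20)*(-1/417) = -1907/2780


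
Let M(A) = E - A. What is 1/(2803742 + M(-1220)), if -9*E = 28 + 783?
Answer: 9/25243847 ≈ 3.5652e-7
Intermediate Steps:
E = -811/9 (E = -(28 + 783)/9 = -1/9*811 = -811/9 ≈ -90.111)
M(A) = -811/9 - A
1/(2803742 + M(-1220)) = 1/(2803742 + (-811/9 - 1*(-1220))) = 1/(2803742 + (-811/9 + 1220)) = 1/(2803742 + 10169/9) = 1/(25243847/9) = 9/25243847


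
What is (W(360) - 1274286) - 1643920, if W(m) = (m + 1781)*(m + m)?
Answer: -1376686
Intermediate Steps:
W(m) = 2*m*(1781 + m) (W(m) = (1781 + m)*(2*m) = 2*m*(1781 + m))
(W(360) - 1274286) - 1643920 = (2*360*(1781 + 360) - 1274286) - 1643920 = (2*360*2141 - 1274286) - 1643920 = (1541520 - 1274286) - 1643920 = 267234 - 1643920 = -1376686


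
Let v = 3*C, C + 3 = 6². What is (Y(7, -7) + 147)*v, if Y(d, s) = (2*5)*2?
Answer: 16533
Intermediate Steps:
Y(d, s) = 20 (Y(d, s) = 10*2 = 20)
C = 33 (C = -3 + 6² = -3 + 36 = 33)
v = 99 (v = 3*33 = 99)
(Y(7, -7) + 147)*v = (20 + 147)*99 = 167*99 = 16533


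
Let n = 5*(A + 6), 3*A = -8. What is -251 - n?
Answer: -803/3 ≈ -267.67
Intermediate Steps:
A = -8/3 (A = (⅓)*(-8) = -8/3 ≈ -2.6667)
n = 50/3 (n = 5*(-8/3 + 6) = 5*(10/3) = 50/3 ≈ 16.667)
-251 - n = -251 - 1*50/3 = -251 - 50/3 = -803/3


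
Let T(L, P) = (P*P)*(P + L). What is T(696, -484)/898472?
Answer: 6207784/112309 ≈ 55.274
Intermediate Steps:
T(L, P) = P²*(L + P)
T(696, -484)/898472 = ((-484)²*(696 - 484))/898472 = (234256*212)*(1/898472) = 49662272*(1/898472) = 6207784/112309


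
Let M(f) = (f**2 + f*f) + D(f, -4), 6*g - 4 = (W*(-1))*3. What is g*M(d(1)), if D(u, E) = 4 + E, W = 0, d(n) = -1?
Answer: 4/3 ≈ 1.3333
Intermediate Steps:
g = 2/3 (g = 2/3 + ((0*(-1))*3)/6 = 2/3 + (0*3)/6 = 2/3 + (1/6)*0 = 2/3 + 0 = 2/3 ≈ 0.66667)
M(f) = 2*f**2 (M(f) = (f**2 + f*f) + (4 - 4) = (f**2 + f**2) + 0 = 2*f**2 + 0 = 2*f**2)
g*M(d(1)) = 2*(2*(-1)**2)/3 = 2*(2*1)/3 = (2/3)*2 = 4/3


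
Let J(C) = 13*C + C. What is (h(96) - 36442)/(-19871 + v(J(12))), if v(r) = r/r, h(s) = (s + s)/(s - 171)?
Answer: 455557/248375 ≈ 1.8342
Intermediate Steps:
h(s) = 2*s/(-171 + s) (h(s) = (2*s)/(-171 + s) = 2*s/(-171 + s))
J(C) = 14*C
v(r) = 1
(h(96) - 36442)/(-19871 + v(J(12))) = (2*96/(-171 + 96) - 36442)/(-19871 + 1) = (2*96/(-75) - 36442)/(-19870) = (2*96*(-1/75) - 36442)*(-1/19870) = (-64/25 - 36442)*(-1/19870) = -911114/25*(-1/19870) = 455557/248375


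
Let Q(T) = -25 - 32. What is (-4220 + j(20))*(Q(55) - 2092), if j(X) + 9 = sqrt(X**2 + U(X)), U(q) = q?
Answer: 9088121 - 4298*sqrt(105) ≈ 9.0441e+6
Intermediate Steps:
Q(T) = -57
j(X) = -9 + sqrt(X + X**2) (j(X) = -9 + sqrt(X**2 + X) = -9 + sqrt(X + X**2))
(-4220 + j(20))*(Q(55) - 2092) = (-4220 + (-9 + sqrt(20*(1 + 20))))*(-57 - 2092) = (-4220 + (-9 + sqrt(20*21)))*(-2149) = (-4220 + (-9 + sqrt(420)))*(-2149) = (-4220 + (-9 + 2*sqrt(105)))*(-2149) = (-4229 + 2*sqrt(105))*(-2149) = 9088121 - 4298*sqrt(105)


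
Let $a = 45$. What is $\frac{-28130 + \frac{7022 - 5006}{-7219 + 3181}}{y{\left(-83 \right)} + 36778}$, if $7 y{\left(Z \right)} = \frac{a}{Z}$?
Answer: $- \frac{10999390906}{14380645829} \approx -0.76487$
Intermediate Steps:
$y{\left(Z \right)} = \frac{45}{7 Z}$ ($y{\left(Z \right)} = \frac{45 \frac{1}{Z}}{7} = \frac{45}{7 Z}$)
$\frac{-28130 + \frac{7022 - 5006}{-7219 + 3181}}{y{\left(-83 \right)} + 36778} = \frac{-28130 + \frac{7022 - 5006}{-7219 + 3181}}{\frac{45}{7 \left(-83\right)} + 36778} = \frac{-28130 + \frac{2016}{-4038}}{\frac{45}{7} \left(- \frac{1}{83}\right) + 36778} = \frac{-28130 + 2016 \left(- \frac{1}{4038}\right)}{- \frac{45}{581} + 36778} = \frac{-28130 - \frac{336}{673}}{\frac{21367973}{581}} = \left(- \frac{18931826}{673}\right) \frac{581}{21367973} = - \frac{10999390906}{14380645829}$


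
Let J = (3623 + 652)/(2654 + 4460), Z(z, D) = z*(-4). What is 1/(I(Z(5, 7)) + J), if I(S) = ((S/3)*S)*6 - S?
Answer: 7114/5837755 ≈ 0.0012186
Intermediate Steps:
Z(z, D) = -4*z
I(S) = -S + 2*S² (I(S) = ((S*(⅓))*S)*6 - S = ((S/3)*S)*6 - S = (S²/3)*6 - S = 2*S² - S = -S + 2*S²)
J = 4275/7114 ≈ 0.60093
1/(I(Z(5, 7)) + J) = 1/((-4*5)*(-1 + 2*(-4*5)) + 4275/7114) = 1/(-20*(-1 + 2*(-20)) + 4275/7114) = 1/(-20*(-1 - 40) + 4275/7114) = 1/(-20*(-41) + 4275/7114) = 1/(820 + 4275/7114) = 1/(5837755/7114) = 7114/5837755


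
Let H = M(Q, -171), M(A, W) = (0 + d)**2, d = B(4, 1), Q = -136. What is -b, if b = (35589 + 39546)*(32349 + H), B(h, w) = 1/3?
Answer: -7291651390/3 ≈ -2.4306e+9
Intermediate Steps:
B(h, w) = 1/3
d = 1/3 ≈ 0.33333
M(A, W) = 1/9 (M(A, W) = (0 + 1/3)**2 = (1/3)**2 = 1/9)
H = 1/9 ≈ 0.11111
b = 7291651390/3 (b = (35589 + 39546)*(32349 + 1/9) = 75135*(291142/9) = 7291651390/3 ≈ 2.4306e+9)
-b = -1*7291651390/3 = -7291651390/3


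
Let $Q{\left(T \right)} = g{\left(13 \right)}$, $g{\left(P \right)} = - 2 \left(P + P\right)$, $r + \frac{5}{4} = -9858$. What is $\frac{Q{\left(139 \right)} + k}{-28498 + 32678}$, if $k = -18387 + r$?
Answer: $- \frac{113193}{16720} \approx -6.7699$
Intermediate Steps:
$r = - \frac{39437}{4}$ ($r = - \frac{5}{4} - 9858 = - \frac{39437}{4} \approx -9859.3$)
$g{\left(P \right)} = - 4 P$ ($g{\left(P \right)} = - 2 \cdot 2 P = - 4 P$)
$Q{\left(T \right)} = -52$ ($Q{\left(T \right)} = \left(-4\right) 13 = -52$)
$k = - \frac{112985}{4}$ ($k = -18387 - \frac{39437}{4} = - \frac{112985}{4} \approx -28246.0$)
$\frac{Q{\left(139 \right)} + k}{-28498 + 32678} = \frac{-52 - \frac{112985}{4}}{-28498 + 32678} = - \frac{113193}{4 \cdot 4180} = \left(- \frac{113193}{4}\right) \frac{1}{4180} = - \frac{113193}{16720}$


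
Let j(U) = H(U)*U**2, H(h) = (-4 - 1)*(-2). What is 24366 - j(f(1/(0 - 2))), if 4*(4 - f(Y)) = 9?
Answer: 194683/8 ≈ 24335.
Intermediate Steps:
f(Y) = 7/4 (f(Y) = 4 - 1/4*9 = 4 - 9/4 = 7/4)
H(h) = 10 (H(h) = -5*(-2) = 10)
j(U) = 10*U**2
24366 - j(f(1/(0 - 2))) = 24366 - 10*(7/4)**2 = 24366 - 10*49/16 = 24366 - 1*245/8 = 24366 - 245/8 = 194683/8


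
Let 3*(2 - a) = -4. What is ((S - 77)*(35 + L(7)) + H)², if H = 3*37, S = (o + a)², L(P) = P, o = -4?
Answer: 86731969/9 ≈ 9.6369e+6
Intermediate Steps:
a = 10/3 (a = 2 - ⅓*(-4) = 2 + 4/3 = 10/3 ≈ 3.3333)
S = 4/9 (S = (-4 + 10/3)² = (-⅔)² = 4/9 ≈ 0.44444)
H = 111
((S - 77)*(35 + L(7)) + H)² = ((4/9 - 77)*(35 + 7) + 111)² = (-689/9*42 + 111)² = (-9646/3 + 111)² = (-9313/3)² = 86731969/9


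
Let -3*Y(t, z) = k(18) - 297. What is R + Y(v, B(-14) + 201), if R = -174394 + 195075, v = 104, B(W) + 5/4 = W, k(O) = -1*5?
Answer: 62345/3 ≈ 20782.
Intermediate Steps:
k(O) = -5
B(W) = -5/4 + W
R = 20681
Y(t, z) = 302/3 (Y(t, z) = -(-5 - 297)/3 = -⅓*(-302) = 302/3)
R + Y(v, B(-14) + 201) = 20681 + 302/3 = 62345/3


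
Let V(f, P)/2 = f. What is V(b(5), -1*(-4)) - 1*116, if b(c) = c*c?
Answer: -66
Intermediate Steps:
b(c) = c²
V(f, P) = 2*f
V(b(5), -1*(-4)) - 1*116 = 2*5² - 1*116 = 2*25 - 116 = 50 - 116 = -66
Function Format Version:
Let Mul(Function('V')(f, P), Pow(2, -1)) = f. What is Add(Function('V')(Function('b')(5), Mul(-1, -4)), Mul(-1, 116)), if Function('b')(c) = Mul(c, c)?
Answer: -66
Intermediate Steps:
Function('b')(c) = Pow(c, 2)
Function('V')(f, P) = Mul(2, f)
Add(Function('V')(Function('b')(5), Mul(-1, -4)), Mul(-1, 116)) = Add(Mul(2, Pow(5, 2)), Mul(-1, 116)) = Add(Mul(2, 25), -116) = Add(50, -116) = -66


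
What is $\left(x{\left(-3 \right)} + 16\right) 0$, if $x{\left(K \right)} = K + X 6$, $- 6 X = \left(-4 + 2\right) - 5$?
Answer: $0$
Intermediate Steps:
$X = \frac{7}{6}$ ($X = - \frac{\left(-4 + 2\right) - 5}{6} = - \frac{-2 - 5}{6} = \left(- \frac{1}{6}\right) \left(-7\right) = \frac{7}{6} \approx 1.1667$)
$x{\left(K \right)} = 7 + K$ ($x{\left(K \right)} = K + \frac{7}{6} \cdot 6 = K + 7 = 7 + K$)
$\left(x{\left(-3 \right)} + 16\right) 0 = \left(\left(7 - 3\right) + 16\right) 0 = \left(4 + 16\right) 0 = 20 \cdot 0 = 0$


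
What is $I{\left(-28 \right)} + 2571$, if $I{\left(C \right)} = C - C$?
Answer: $2571$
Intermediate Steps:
$I{\left(C \right)} = 0$
$I{\left(-28 \right)} + 2571 = 0 + 2571 = 2571$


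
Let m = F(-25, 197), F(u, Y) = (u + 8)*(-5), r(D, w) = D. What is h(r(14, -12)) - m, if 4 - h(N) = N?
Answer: -95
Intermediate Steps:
F(u, Y) = -40 - 5*u (F(u, Y) = (8 + u)*(-5) = -40 - 5*u)
h(N) = 4 - N
m = 85 (m = -40 - 5*(-25) = -40 + 125 = 85)
h(r(14, -12)) - m = (4 - 1*14) - 1*85 = (4 - 14) - 85 = -10 - 85 = -95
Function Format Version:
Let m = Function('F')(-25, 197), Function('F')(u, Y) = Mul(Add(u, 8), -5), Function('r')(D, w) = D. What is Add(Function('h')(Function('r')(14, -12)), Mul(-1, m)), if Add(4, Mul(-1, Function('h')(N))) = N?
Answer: -95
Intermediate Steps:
Function('F')(u, Y) = Add(-40, Mul(-5, u)) (Function('F')(u, Y) = Mul(Add(8, u), -5) = Add(-40, Mul(-5, u)))
Function('h')(N) = Add(4, Mul(-1, N))
m = 85 (m = Add(-40, Mul(-5, -25)) = Add(-40, 125) = 85)
Add(Function('h')(Function('r')(14, -12)), Mul(-1, m)) = Add(Add(4, Mul(-1, 14)), Mul(-1, 85)) = Add(Add(4, -14), -85) = Add(-10, -85) = -95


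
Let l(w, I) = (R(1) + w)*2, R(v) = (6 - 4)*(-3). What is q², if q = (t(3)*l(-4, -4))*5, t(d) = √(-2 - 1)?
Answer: -30000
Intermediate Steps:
t(d) = I*√3 (t(d) = √(-3) = I*√3)
R(v) = -6 (R(v) = 2*(-3) = -6)
l(w, I) = -12 + 2*w (l(w, I) = (-6 + w)*2 = -12 + 2*w)
q = -100*I*√3 (q = ((I*√3)*(-12 + 2*(-4)))*5 = ((I*√3)*(-12 - 8))*5 = ((I*√3)*(-20))*5 = -20*I*√3*5 = -100*I*√3 ≈ -173.21*I)
q² = (-100*I*√3)² = -30000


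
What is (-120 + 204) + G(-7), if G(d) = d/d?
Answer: 85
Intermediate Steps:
G(d) = 1
(-120 + 204) + G(-7) = (-120 + 204) + 1 = 84 + 1 = 85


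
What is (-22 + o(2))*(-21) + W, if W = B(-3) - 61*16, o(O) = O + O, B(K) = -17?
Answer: -615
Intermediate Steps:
o(O) = 2*O
W = -993 (W = -17 - 61*16 = -17 - 976 = -993)
(-22 + o(2))*(-21) + W = (-22 + 2*2)*(-21) - 993 = (-22 + 4)*(-21) - 993 = -18*(-21) - 993 = 378 - 993 = -615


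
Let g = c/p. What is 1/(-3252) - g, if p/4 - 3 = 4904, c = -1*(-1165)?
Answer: -238013/3989391 ≈ -0.059662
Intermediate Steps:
c = 1165
p = 19628 (p = 12 + 4*4904 = 12 + 19616 = 19628)
g = 1165/19628 ≈ 0.059354
1/(-3252) - g = 1/(-3252) - 1*1165/19628 = -1/3252 - 1165/19628 = -238013/3989391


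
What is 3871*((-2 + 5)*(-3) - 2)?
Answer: -42581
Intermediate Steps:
3871*((-2 + 5)*(-3) - 2) = 3871*(3*(-3) - 2) = 3871*(-9 - 2) = 3871*(-11) = -42581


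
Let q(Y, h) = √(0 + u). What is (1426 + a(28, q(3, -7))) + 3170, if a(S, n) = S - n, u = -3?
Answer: 4624 - I*√3 ≈ 4624.0 - 1.732*I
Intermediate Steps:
q(Y, h) = I*√3 (q(Y, h) = √(0 - 3) = √(-3) = I*√3)
(1426 + a(28, q(3, -7))) + 3170 = (1426 + (28 - I*√3)) + 3170 = (1454 - I*√3) + 3170 = 4624 - I*√3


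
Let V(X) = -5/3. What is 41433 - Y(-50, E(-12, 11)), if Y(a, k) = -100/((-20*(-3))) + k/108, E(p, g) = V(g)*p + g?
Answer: 4474913/108 ≈ 41434.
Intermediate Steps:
V(X) = -5/3 (V(X) = -5*1/3 = -5/3)
E(p, g) = g - 5*p/3 (E(p, g) = -5*p/3 + g = g - 5*p/3)
Y(a, k) = -5/3 + k/108 (Y(a, k) = -100/60 + k*(1/108) = -100*1/60 + k/108 = -5/3 + k/108)
41433 - Y(-50, E(-12, 11)) = 41433 - (-5/3 + (11 - 5/3*(-12))/108) = 41433 - (-5/3 + (11 + 20)/108) = 41433 - (-5/3 + (1/108)*31) = 41433 - (-5/3 + 31/108) = 41433 - 1*(-149/108) = 41433 + 149/108 = 4474913/108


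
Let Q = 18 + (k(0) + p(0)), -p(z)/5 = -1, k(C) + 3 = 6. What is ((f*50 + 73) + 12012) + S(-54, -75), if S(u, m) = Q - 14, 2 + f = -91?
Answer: 7447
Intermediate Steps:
f = -93 (f = -2 - 91 = -93)
k(C) = 3 (k(C) = -3 + 6 = 3)
p(z) = 5 (p(z) = -5*(-1) = 5)
Q = 26 (Q = 18 + (3 + 5) = 18 + 8 = 26)
S(u, m) = 12 (S(u, m) = 26 - 14 = 12)
((f*50 + 73) + 12012) + S(-54, -75) = ((-93*50 + 73) + 12012) + 12 = ((-4650 + 73) + 12012) + 12 = (-4577 + 12012) + 12 = 7435 + 12 = 7447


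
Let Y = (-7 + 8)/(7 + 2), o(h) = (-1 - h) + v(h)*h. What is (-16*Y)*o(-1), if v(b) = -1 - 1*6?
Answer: -112/9 ≈ -12.444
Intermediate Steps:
v(b) = -7 (v(b) = -1 - 6 = -7)
o(h) = -1 - 8*h (o(h) = (-1 - h) - 7*h = -1 - 8*h)
Y = 1/9 ≈ 0.11111
(-16*Y)*o(-1) = (-16*1/9)*(-1 - 8*(-1)) = -16*(-1 + 8)/9 = -16/9*7 = -112/9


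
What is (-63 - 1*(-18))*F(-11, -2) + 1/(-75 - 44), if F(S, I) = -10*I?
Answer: -107101/119 ≈ -900.01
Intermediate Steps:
(-63 - 1*(-18))*F(-11, -2) + 1/(-75 - 44) = (-63 - 1*(-18))*(-10*(-2)) + 1/(-75 - 44) = (-63 + 18)*20 + 1/(-119) = -45*20 - 1/119 = -900 - 1/119 = -107101/119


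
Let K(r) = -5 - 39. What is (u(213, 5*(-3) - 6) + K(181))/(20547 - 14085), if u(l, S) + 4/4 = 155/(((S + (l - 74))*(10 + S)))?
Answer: -58565/8387676 ≈ -0.0069823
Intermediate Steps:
K(r) = -44
u(l, S) = -1 + 155/((10 + S)*(-74 + S + l)) (u(l, S) = -1 + 155/(((S + (l - 74))*(10 + S))) = -1 + 155/(((S + (-74 + l))*(10 + S))) = -1 + 155/(((-74 + S + l)*(10 + S))) = -1 + 155/(((10 + S)*(-74 + S + l))) = -1 + 155*(1/((10 + S)*(-74 + S + l))) = -1 + 155/((10 + S)*(-74 + S + l)))
(u(213, 5*(-3) - 6) + K(181))/(20547 - 14085) = ((895 - (5*(-3) - 6)² - 10*213 + 64*(5*(-3) - 6) - 1*(5*(-3) - 6)*213)/(-740 + (5*(-3) - 6)² - 64*(5*(-3) - 6) + 10*213 + (5*(-3) - 6)*213) - 44)/(20547 - 14085) = ((895 - (-15 - 6)² - 2130 + 64*(-15 - 6) - 1*(-15 - 6)*213)/(-740 + (-15 - 6)² - 64*(-15 - 6) + 2130 + (-15 - 6)*213) - 44)/6462 = ((895 - 1*(-21)² - 2130 + 64*(-21) - 1*(-21)*213)/(-740 + (-21)² - 64*(-21) + 2130 - 21*213) - 44)*(1/6462) = ((895 - 1*441 - 2130 - 1344 + 4473)/(-740 + 441 + 1344 + 2130 - 4473) - 44)*(1/6462) = ((895 - 441 - 2130 - 1344 + 4473)/(-1298) - 44)*(1/6462) = (-1/1298*1453 - 44)*(1/6462) = (-1453/1298 - 44)*(1/6462) = -58565/1298*1/6462 = -58565/8387676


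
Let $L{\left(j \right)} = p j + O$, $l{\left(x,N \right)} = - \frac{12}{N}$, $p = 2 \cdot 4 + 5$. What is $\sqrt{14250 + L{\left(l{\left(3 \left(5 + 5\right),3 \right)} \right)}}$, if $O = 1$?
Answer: $\sqrt{14199} \approx 119.16$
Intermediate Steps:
$p = 13$ ($p = 8 + 5 = 13$)
$L{\left(j \right)} = 1 + 13 j$ ($L{\left(j \right)} = 13 j + 1 = 1 + 13 j$)
$\sqrt{14250 + L{\left(l{\left(3 \left(5 + 5\right),3 \right)} \right)}} = \sqrt{14250 + \left(1 + 13 \left(- \frac{12}{3}\right)\right)} = \sqrt{14250 + \left(1 + 13 \left(\left(-12\right) \frac{1}{3}\right)\right)} = \sqrt{14250 + \left(1 + 13 \left(-4\right)\right)} = \sqrt{14250 + \left(1 - 52\right)} = \sqrt{14250 - 51} = \sqrt{14199}$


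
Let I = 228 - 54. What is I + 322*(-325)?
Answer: -104476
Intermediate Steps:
I = 174
I + 322*(-325) = 174 + 322*(-325) = 174 - 104650 = -104476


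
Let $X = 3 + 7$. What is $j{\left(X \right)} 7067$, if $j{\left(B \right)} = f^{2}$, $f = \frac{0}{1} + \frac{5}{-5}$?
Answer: $7067$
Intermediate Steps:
$X = 10$
$f = -1$ ($f = 0 \cdot 1 + 5 \left(- \frac{1}{5}\right) = 0 - 1 = -1$)
$j{\left(B \right)} = 1$ ($j{\left(B \right)} = \left(-1\right)^{2} = 1$)
$j{\left(X \right)} 7067 = 1 \cdot 7067 = 7067$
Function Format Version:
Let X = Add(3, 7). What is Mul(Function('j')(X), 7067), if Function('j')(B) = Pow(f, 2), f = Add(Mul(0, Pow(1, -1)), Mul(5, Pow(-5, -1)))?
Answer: 7067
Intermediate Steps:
X = 10
f = -1 (f = Add(Mul(0, 1), Mul(5, Rational(-1, 5))) = Add(0, -1) = -1)
Function('j')(B) = 1 (Function('j')(B) = Pow(-1, 2) = 1)
Mul(Function('j')(X), 7067) = Mul(1, 7067) = 7067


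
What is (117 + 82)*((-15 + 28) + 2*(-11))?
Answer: -1791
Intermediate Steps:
(117 + 82)*((-15 + 28) + 2*(-11)) = 199*(13 - 22) = 199*(-9) = -1791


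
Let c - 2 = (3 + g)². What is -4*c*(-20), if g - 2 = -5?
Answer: 160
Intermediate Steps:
g = -3 (g = 2 - 5 = -3)
c = 2 (c = 2 + (3 - 3)² = 2 + 0² = 2 + 0 = 2)
-4*c*(-20) = -4*2*(-20) = -8*(-20) = 160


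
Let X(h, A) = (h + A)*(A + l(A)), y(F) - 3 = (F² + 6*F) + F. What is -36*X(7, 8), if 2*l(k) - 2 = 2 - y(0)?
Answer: -4590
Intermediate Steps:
y(F) = 3 + F² + 7*F (y(F) = 3 + ((F² + 6*F) + F) = 3 + (F² + 7*F) = 3 + F² + 7*F)
l(k) = ½ (l(k) = 1 + (2 - (3 + 0² + 7*0))/2 = 1 + (2 - (3 + 0 + 0))/2 = 1 + (2 - 1*3)/2 = 1 + (2 - 3)/2 = 1 + (½)*(-1) = 1 - ½ = ½)
X(h, A) = (½ + A)*(A + h) (X(h, A) = (h + A)*(A + ½) = (A + h)*(½ + A) = (½ + A)*(A + h))
-36*X(7, 8) = -36*(8² + (½)*8 + (½)*7 + 8*7) = -36*(64 + 4 + 7/2 + 56) = -36*255/2 = -4590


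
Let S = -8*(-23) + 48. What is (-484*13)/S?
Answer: -1573/58 ≈ -27.121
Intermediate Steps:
S = 232 (S = 184 + 48 = 232)
(-484*13)/S = -484*13/232 = -6292*1/232 = -1573/58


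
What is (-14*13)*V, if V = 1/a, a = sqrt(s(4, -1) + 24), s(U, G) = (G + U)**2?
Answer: -182*sqrt(33)/33 ≈ -31.682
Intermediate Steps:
a = sqrt(33) (a = sqrt((-1 + 4)**2 + 24) = sqrt(3**2 + 24) = sqrt(9 + 24) = sqrt(33) ≈ 5.7446)
V = sqrt(33)/33 (V = 1/(sqrt(33)) = sqrt(33)/33 ≈ 0.17408)
(-14*13)*V = (-14*13)*(sqrt(33)/33) = -182*sqrt(33)/33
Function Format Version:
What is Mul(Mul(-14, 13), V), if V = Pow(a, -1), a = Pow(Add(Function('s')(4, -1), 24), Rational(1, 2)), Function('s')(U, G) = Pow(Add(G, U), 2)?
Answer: Mul(Rational(-182, 33), Pow(33, Rational(1, 2))) ≈ -31.682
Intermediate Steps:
a = Pow(33, Rational(1, 2)) (a = Pow(Add(Pow(Add(-1, 4), 2), 24), Rational(1, 2)) = Pow(Add(Pow(3, 2), 24), Rational(1, 2)) = Pow(Add(9, 24), Rational(1, 2)) = Pow(33, Rational(1, 2)) ≈ 5.7446)
V = Mul(Rational(1, 33), Pow(33, Rational(1, 2))) (V = Pow(Pow(33, Rational(1, 2)), -1) = Mul(Rational(1, 33), Pow(33, Rational(1, 2))) ≈ 0.17408)
Mul(Mul(-14, 13), V) = Mul(Mul(-14, 13), Mul(Rational(1, 33), Pow(33, Rational(1, 2)))) = Mul(-182, Mul(Rational(1, 33), Pow(33, Rational(1, 2)))) = Mul(Rational(-182, 33), Pow(33, Rational(1, 2)))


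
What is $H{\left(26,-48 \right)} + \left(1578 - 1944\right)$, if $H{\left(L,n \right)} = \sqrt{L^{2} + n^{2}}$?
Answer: $-366 + 2 \sqrt{745} \approx -311.41$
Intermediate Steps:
$H{\left(26,-48 \right)} + \left(1578 - 1944\right) = \sqrt{26^{2} + \left(-48\right)^{2}} + \left(1578 - 1944\right) = \sqrt{676 + 2304} - 366 = \sqrt{2980} - 366 = 2 \sqrt{745} - 366 = -366 + 2 \sqrt{745}$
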